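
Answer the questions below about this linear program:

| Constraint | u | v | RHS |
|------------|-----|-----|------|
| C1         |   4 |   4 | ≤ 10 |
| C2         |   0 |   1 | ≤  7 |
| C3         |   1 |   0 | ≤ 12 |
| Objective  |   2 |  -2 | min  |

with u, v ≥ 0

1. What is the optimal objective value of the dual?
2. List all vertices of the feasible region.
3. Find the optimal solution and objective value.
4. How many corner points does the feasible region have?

1. -5 (by strong duality, equal to the primal optimum)
2. (0, 0), (2.5, 0), (0, 2.5)
3. u = 0, v = 2.5, z = -5
4. 3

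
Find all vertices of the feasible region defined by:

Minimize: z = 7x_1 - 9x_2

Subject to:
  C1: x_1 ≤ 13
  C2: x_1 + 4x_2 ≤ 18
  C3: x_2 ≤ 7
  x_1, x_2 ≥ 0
Each vertex is the intersection of two constraint boundaries that also satisfies all remaining constraints:
  x_1 = 0 and x_2 = 0 → (0, 0)
  x_1 = 13 and x_2 = 0 → (13, 0)
  x_1 = 13 and x_1 + 4x_2 = 18 → (13, 1.25)
  x_1 + 4x_2 = 18 and x_1 = 0 → (0, 4.5)

Vertices: (0, 0), (13, 0), (13, 1.25), (0, 4.5)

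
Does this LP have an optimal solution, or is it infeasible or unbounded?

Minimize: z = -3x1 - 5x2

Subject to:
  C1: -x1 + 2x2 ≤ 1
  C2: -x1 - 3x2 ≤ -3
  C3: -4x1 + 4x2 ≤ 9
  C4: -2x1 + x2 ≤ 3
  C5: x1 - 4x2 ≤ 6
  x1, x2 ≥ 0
Feasible point: (1, 1) satisfies every constraint, so the LP is feasible.
Direction d = (2, 1): for each constraint row a, a·d ≤ 0 —
  (-1)(2) + (2)(1) = 0 ≤ 0
  (-1)(2) + (-3)(1) = -5 ≤ 0
  (-4)(2) + (4)(1) = -4 ≤ 0
  (-2)(2) + (1)(1) = -3 ≤ 0
  (1)(2) + (-4)(1) = -2 ≤ 0
and d ≥ 0, so (1, 1) + t·d stays feasible for every t ≥ 0. Along this ray z = -3x1 - 5x2 changes by -11 per unit t, so z → −∞.

The LP is unbounded; z can be made arbitrarily small.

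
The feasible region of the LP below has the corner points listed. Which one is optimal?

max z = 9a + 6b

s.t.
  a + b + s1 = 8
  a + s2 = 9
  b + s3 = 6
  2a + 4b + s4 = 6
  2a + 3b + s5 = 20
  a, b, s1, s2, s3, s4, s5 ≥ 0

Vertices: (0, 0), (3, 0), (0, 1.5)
Evaluating z = 9a + 6b at each vertex:
  (0, 0): z = 0
  (3, 0): z = 27
  (0, 1.5): z = 9

The largest value is z = 27, attained at (3, 0).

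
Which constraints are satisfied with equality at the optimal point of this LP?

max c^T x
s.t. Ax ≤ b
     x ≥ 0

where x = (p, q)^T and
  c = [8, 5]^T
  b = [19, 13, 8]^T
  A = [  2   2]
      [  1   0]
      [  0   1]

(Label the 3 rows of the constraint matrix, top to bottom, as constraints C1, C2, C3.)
Optimal: p = 9.5, q = 0
Slack at optimum:
  C1: slack = 0 (binding)
  C2: slack = 3.5
  C3: slack = 8
  p ≥ 0: p = 9.5
  q ≥ 0: q = 0 (binding)
Binding constraints: C1, q ≥ 0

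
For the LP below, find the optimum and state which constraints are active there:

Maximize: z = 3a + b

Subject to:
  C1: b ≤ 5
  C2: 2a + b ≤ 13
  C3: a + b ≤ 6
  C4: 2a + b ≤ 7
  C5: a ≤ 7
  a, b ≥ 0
Optimal: a = 3.5, b = 0
Slack at optimum:
  C1: slack = 5
  C2: slack = 6
  C3: slack = 2.5
  C4: slack = 0 (binding)
  C5: slack = 3.5
  a ≥ 0: a = 3.5
  b ≥ 0: b = 0 (binding)
Binding constraints: C4, b ≥ 0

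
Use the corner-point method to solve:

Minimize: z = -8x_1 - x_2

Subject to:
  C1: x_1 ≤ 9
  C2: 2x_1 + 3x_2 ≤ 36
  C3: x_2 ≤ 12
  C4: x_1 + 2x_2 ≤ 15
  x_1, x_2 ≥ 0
x_1 = 9, x_2 = 3, z = -75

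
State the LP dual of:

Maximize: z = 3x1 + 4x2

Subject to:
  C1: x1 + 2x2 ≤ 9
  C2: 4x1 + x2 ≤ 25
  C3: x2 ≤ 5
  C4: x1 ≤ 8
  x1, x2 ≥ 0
Minimize: z = 9y1 + 25y2 + 5y3 + 8y4

Subject to:
  C1: -y1 - 4y2 - y4 ≤ -3
  C2: -2y1 - y2 - y3 ≤ -4
  y1, y2, y3, y4 ≥ 0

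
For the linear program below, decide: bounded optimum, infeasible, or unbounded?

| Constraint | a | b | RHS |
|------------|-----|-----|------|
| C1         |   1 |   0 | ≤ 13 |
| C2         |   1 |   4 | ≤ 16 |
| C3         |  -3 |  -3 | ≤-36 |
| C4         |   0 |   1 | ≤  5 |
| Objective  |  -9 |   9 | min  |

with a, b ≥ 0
The point (13, 0) satisfies every constraint, so the LP is feasible; the constraints give a ≤ 13 and b ≤ 5, which with a, b ≥ 0 keep the feasible region inside a bounded box. A feasible, bounded LP attains a finite optimum at a vertex.

Evaluating z = -9a + 9b at each vertex:
  (12, 0): z = -108
  (13, 0): z = -117
  (13, 0.75): z = -110.2
  (10.67, 1.333): z = -84

Feasible with finite optimum z* = -117 at (13, 0).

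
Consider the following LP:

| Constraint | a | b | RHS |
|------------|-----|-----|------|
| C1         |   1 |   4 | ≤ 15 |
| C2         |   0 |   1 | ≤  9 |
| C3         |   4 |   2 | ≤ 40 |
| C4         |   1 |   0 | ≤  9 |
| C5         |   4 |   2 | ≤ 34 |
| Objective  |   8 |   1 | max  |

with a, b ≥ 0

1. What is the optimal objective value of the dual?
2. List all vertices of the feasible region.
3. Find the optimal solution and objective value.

1. 68 (by strong duality, equal to the primal optimum)
2. (0, 0), (8.5, 0), (7.571, 1.857), (0, 3.75)
3. a = 8.5, b = 0, z = 68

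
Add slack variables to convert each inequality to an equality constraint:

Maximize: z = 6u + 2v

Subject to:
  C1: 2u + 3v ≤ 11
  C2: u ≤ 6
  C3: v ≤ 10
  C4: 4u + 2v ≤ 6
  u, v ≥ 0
max z = 6u + 2v

s.t.
  2u + 3v + s1 = 11
  u + s2 = 6
  v + s3 = 10
  4u + 2v + s4 = 6
  u, v, s1, s2, s3, s4 ≥ 0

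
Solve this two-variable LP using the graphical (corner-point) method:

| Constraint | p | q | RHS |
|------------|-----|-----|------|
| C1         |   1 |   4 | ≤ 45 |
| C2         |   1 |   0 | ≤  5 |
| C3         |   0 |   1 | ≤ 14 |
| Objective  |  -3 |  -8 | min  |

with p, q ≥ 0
Each vertex is the intersection of two constraint boundaries that also satisfies all remaining constraints:
  p = 0 and q = 0 → (0, 0)
  p = 5 and q = 0 → (5, 0)
  p + 4q = 45 and p = 5 → (5, 10)
  p + 4q = 45 and p = 0 → (0, 11.25)

Evaluating z = -3p - 8q at each vertex:
  (0, 0): z = 0
  (5, 0): z = -15
  (5, 10): z = -95
  (0, 11.25): z = -90

The minimum is at (5, 10) with z = -95.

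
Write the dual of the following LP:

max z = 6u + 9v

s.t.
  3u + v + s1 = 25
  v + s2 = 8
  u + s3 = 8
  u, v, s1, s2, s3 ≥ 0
Minimize: z = 25y1 + 8y2 + 8y3

Subject to:
  C1: -3y1 - y3 ≤ -6
  C2: -y1 - y2 ≤ -9
  y1, y2, y3 ≥ 0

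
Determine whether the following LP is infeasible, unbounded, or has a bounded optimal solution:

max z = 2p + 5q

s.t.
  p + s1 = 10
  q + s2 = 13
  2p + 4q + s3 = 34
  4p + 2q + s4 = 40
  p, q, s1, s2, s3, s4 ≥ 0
The point (0, 8.5) satisfies every constraint, so the LP is feasible; the constraints give p ≤ 10 and q ≤ 13, which with p, q ≥ 0 keep the feasible region inside a bounded box. A feasible, bounded LP attains a finite optimum at a vertex.

Feasible with finite optimum z* = 42.5 at (0, 8.5).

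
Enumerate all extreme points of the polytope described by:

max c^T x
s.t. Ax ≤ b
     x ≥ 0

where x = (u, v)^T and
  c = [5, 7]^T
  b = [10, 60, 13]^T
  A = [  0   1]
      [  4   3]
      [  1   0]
Each vertex is the intersection of two constraint boundaries that also satisfies all remaining constraints:
  u = 0 and v = 0 → (0, 0)
  u = 13 and v = 0 → (13, 0)
  4u + 3v = 60 and u = 13 → (13, 2.667)
  v = 10 and 4u + 3v = 60 → (7.5, 10)
  v = 10 and u = 0 → (0, 10)

Vertices: (0, 0), (13, 0), (13, 2.667), (7.5, 10), (0, 10)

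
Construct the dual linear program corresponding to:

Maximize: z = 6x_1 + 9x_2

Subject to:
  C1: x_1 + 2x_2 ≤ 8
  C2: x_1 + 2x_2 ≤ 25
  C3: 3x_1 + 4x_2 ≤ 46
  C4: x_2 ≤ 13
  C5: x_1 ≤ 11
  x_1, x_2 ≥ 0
Minimize: z = 8y1 + 25y2 + 46y3 + 13y4 + 11y5

Subject to:
  C1: -y1 - y2 - 3y3 - y5 ≤ -6
  C2: -2y1 - 2y2 - 4y3 - y4 ≤ -9
  y1, y2, y3, y4, y5 ≥ 0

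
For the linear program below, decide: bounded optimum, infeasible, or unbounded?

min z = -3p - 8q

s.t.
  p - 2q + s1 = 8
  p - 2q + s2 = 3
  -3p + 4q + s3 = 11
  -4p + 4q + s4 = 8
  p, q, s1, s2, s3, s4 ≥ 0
Feasible point: (0, 0) satisfies every constraint, so the LP is feasible.
Direction d = (2, 1): for each constraint row a, a·d ≤ 0 —
  (1)(2) + (-2)(1) = 0 ≤ 0
  (1)(2) + (-2)(1) = 0 ≤ 0
  (-3)(2) + (4)(1) = -2 ≤ 0
  (-4)(2) + (4)(1) = -4 ≤ 0
and d ≥ 0, so (0, 0) + t·d stays feasible for every t ≥ 0. Along this ray z = -3p - 8q changes by -14 per unit t, so z → −∞.

Unbounded — the objective can decrease without bound over the feasible region.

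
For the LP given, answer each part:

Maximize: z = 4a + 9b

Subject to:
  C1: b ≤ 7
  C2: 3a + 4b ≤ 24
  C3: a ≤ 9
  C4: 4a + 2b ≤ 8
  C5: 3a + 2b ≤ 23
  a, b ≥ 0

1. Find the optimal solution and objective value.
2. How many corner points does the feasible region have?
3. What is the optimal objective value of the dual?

1. a = 0, b = 4, z = 36
2. 3
3. 36 (by strong duality, equal to the primal optimum)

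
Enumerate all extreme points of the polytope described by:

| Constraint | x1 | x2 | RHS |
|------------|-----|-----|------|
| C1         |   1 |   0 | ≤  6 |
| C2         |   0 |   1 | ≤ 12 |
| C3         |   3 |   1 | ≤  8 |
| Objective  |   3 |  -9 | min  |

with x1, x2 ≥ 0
Each vertex is the intersection of two constraint boundaries that also satisfies all remaining constraints:
  x1 = 0 and x2 = 0 → (0, 0)
  3x1 + x2 = 8 and x2 = 0 → (2.667, 0)
  3x1 + x2 = 8 and x1 = 0 → (0, 8)

Vertices: (0, 0), (2.667, 0), (0, 8)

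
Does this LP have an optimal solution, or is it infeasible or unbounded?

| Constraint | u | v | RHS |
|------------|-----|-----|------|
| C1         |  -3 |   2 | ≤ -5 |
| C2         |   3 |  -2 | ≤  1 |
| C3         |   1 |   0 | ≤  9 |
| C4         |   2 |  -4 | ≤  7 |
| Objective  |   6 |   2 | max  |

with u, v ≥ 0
C2 requires 3u - 2v ≤ 1, while C1 (-3u + 2v ≤ -5) is equivalent to 3u - 2v ≥ 5. Together they would need 5 ≤ 3u - 2v ≤ 1, which is impossible since 5 > 1. No point satisfies all constraints.

The feasible region is empty; the LP is infeasible.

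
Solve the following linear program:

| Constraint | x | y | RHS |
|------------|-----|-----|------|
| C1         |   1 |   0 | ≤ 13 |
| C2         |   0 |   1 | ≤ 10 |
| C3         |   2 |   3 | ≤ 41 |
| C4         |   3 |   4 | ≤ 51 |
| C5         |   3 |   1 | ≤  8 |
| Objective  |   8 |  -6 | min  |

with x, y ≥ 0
x = 0, y = 8, z = -48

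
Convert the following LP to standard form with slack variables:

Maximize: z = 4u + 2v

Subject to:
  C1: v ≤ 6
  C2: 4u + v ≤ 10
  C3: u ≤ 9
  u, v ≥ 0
max z = 4u + 2v

s.t.
  v + s1 = 6
  4u + v + s2 = 10
  u + s3 = 9
  u, v, s1, s2, s3 ≥ 0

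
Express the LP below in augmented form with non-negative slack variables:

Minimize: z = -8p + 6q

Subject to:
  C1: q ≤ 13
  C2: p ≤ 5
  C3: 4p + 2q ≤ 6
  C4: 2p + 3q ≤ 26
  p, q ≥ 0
min z = -8p + 6q

s.t.
  q + s1 = 13
  p + s2 = 5
  4p + 2q + s3 = 6
  2p + 3q + s4 = 26
  p, q, s1, s2, s3, s4 ≥ 0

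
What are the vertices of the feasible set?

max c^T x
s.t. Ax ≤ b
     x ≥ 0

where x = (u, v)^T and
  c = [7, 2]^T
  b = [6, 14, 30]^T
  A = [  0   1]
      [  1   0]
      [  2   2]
Each vertex is the intersection of two constraint boundaries that also satisfies all remaining constraints:
  u = 0 and v = 0 → (0, 0)
  u = 14 and v = 0 → (14, 0)
  u = 14 and 2u + 2v = 30 → (14, 1)
  v = 6 and 2u + 2v = 30 → (9, 6)
  v = 6 and u = 0 → (0, 6)

Vertices: (0, 0), (14, 0), (14, 1), (9, 6), (0, 6)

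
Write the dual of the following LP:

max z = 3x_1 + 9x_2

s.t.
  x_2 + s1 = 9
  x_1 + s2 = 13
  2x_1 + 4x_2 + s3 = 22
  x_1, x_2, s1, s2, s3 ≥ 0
Minimize: z = 9y1 + 13y2 + 22y3

Subject to:
  C1: -y2 - 2y3 ≤ -3
  C2: -y1 - 4y3 ≤ -9
  y1, y2, y3 ≥ 0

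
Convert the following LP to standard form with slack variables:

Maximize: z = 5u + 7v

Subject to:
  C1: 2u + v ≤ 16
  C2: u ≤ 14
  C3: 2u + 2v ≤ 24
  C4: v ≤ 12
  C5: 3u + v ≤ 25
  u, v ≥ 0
max z = 5u + 7v

s.t.
  2u + v + s1 = 16
  u + s2 = 14
  2u + 2v + s3 = 24
  v + s4 = 12
  3u + v + s5 = 25
  u, v, s1, s2, s3, s4, s5 ≥ 0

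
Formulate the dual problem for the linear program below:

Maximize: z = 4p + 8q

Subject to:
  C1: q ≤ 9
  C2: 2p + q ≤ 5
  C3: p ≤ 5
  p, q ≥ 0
Minimize: z = 9y1 + 5y2 + 5y3

Subject to:
  C1: -2y2 - y3 ≤ -4
  C2: -y1 - y2 ≤ -8
  y1, y2, y3 ≥ 0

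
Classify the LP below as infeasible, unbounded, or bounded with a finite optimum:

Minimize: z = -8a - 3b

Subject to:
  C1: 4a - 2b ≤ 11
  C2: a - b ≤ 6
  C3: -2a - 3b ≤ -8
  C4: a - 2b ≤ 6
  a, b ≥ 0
Feasible point: (0, 3) satisfies every constraint, so the LP is feasible.
Direction d = (0, 1): for each constraint row a, a·d ≤ 0 —
  (4)(0) + (-2)(1) = -2 ≤ 0
  (1)(0) + (-1)(1) = -1 ≤ 0
  (-2)(0) + (-3)(1) = -3 ≤ 0
  (1)(0) + (-2)(1) = -2 ≤ 0
and d ≥ 0, so (0, 3) + t·d stays feasible for every t ≥ 0. Along this ray z = -8a - 3b changes by -3 per unit t, so z → −∞.

Unbounded — the objective can decrease without bound over the feasible region.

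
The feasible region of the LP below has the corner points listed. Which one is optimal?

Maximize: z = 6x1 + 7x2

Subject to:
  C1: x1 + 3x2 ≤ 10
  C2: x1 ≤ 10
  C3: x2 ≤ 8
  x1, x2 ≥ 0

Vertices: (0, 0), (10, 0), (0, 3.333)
Evaluating z = 6x1 + 7x2 at each vertex:
  (0, 0): z = 0
  (10, 0): z = 60
  (0, 3.333): z = 23.33

The largest value is z = 60, attained at (10, 0).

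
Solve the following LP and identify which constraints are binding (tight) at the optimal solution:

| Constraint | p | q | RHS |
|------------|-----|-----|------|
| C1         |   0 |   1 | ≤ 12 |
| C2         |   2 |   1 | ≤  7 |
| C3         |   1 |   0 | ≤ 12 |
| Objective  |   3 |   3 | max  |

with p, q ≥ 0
Optimal: p = 0, q = 7
Slack at optimum:
  C1: slack = 5
  C2: slack = 0 (binding)
  C3: slack = 12
  p ≥ 0: p = 0 (binding)
  q ≥ 0: q = 7
Binding constraints: C2, p ≥ 0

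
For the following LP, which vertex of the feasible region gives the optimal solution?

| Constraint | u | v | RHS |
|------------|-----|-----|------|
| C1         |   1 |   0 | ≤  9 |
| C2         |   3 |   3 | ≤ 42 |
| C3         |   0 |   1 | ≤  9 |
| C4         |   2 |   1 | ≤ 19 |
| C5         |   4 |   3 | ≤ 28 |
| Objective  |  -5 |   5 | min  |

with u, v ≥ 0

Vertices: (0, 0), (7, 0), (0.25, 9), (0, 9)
Evaluating z = -5u + 5v at each vertex:
  (0, 0): z = 0
  (7, 0): z = -35
  (0.25, 9): z = 43.75
  (0, 9): z = 45

The smallest value is z = -35, attained at (7, 0).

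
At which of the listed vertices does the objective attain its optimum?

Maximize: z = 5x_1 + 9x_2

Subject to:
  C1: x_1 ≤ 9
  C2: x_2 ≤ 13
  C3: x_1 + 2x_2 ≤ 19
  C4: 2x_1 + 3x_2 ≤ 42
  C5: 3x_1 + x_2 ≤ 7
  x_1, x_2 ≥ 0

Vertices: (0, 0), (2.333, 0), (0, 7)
Evaluating z = 5x_1 + 9x_2 at each vertex:
  (0, 0): z = 0
  (2.333, 0): z = 11.67
  (0, 7): z = 63

The largest value is z = 63, attained at (0, 7).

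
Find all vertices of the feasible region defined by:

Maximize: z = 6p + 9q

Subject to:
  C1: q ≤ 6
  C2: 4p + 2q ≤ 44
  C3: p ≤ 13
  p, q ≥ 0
Each vertex is the intersection of two constraint boundaries that also satisfies all remaining constraints:
  p = 0 and q = 0 → (0, 0)
  4p + 2q = 44 and q = 0 → (11, 0)
  q = 6 and 4p + 2q = 44 → (8, 6)
  q = 6 and p = 0 → (0, 6)

Vertices: (0, 0), (11, 0), (8, 6), (0, 6)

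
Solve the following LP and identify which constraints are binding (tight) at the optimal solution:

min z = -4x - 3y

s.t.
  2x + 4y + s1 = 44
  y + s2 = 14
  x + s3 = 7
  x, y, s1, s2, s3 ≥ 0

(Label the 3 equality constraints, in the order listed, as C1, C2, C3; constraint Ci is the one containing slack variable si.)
Optimal: x = 7, y = 7.5
Slack at optimum:
  C1: slack = 0 (binding)
  C2: slack = 6.5
  C3: slack = 0 (binding)
  x ≥ 0: x = 7
  y ≥ 0: y = 7.5
Binding constraints: C1, C3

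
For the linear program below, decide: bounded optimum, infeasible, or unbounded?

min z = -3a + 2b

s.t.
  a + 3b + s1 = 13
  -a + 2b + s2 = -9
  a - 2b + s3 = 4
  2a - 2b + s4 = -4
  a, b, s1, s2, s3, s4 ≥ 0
The row a - 2b + s3 = 4 with s3 ≥ 0 requires a - 2b ≤ 4, while the row -a + 2b + s2 = -9 with s2 ≥ 0 is equivalent to a - 2b ≥ 9. Together they would need 9 ≤ a - 2b ≤ 4, which is impossible since 9 > 4. No point satisfies all constraints.

Infeasible: no point satisfies all constraints simultaneously.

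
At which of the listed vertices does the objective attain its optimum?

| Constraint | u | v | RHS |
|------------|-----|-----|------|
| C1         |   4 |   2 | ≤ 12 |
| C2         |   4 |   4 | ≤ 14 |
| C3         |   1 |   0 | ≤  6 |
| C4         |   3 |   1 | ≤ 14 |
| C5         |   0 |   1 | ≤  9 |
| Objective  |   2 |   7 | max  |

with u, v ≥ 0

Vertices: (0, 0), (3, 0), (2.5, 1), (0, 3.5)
Evaluating z = 2u + 7v at each vertex:
  (0, 0): z = 0
  (3, 0): z = 6
  (2.5, 1): z = 12
  (0, 3.5): z = 24.5

The largest value is z = 24.5, attained at (0, 3.5).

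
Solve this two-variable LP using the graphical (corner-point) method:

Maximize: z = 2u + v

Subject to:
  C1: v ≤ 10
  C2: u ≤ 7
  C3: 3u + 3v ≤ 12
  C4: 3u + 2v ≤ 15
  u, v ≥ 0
u = 4, v = 0, z = 8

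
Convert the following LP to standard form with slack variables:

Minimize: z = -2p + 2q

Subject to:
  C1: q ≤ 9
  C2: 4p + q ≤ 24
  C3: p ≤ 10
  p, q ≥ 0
min z = -2p + 2q

s.t.
  q + s1 = 9
  4p + q + s2 = 24
  p + s3 = 10
  p, q, s1, s2, s3 ≥ 0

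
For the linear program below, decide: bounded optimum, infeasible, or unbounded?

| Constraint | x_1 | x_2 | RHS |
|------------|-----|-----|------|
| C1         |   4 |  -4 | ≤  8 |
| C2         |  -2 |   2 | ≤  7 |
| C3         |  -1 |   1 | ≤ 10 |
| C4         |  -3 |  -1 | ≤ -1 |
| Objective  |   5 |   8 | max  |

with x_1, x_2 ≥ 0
Feasible point: (0, 1) satisfies every constraint, so the LP is feasible.
Direction d = (1, 1): for each constraint row a, a·d ≤ 0 —
  (4)(1) + (-4)(1) = 0 ≤ 0
  (-2)(1) + (2)(1) = 0 ≤ 0
  (-1)(1) + (1)(1) = 0 ≤ 0
  (-3)(1) + (-1)(1) = -4 ≤ 0
and d ≥ 0, so (0, 1) + t·d stays feasible for every t ≥ 0. Along this ray z = 5x_1 + 8x_2 changes by 13 per unit t, so z → +∞.

Unbounded: there is a feasible ray along which z → +∞.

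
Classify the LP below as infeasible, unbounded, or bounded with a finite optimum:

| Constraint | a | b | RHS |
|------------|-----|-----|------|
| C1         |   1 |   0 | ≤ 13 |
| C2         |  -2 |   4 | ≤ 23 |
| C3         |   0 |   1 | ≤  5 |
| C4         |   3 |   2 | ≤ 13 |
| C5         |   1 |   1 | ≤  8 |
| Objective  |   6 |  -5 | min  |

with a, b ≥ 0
The point (0, 5) satisfies every constraint, so the LP is feasible; the constraints give a ≤ 13 and b ≤ 5, which with a, b ≥ 0 keep the feasible region inside a bounded box. A feasible, bounded LP attains a finite optimum at a vertex.

Evaluating z = 6a - 5b at each vertex:
  (0, 0): z = 0
  (4.333, 0): z = 26
  (1, 5): z = -19
  (0, 5): z = -25

Feasible with finite optimum z* = -25 at (0, 5).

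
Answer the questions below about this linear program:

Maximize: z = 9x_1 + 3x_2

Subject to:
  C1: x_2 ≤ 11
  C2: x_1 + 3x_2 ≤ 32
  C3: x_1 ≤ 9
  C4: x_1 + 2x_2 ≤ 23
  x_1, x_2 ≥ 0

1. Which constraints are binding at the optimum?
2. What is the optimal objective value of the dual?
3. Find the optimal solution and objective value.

1. C3, C4
2. 102 (by strong duality, equal to the primal optimum)
3. x_1 = 9, x_2 = 7, z = 102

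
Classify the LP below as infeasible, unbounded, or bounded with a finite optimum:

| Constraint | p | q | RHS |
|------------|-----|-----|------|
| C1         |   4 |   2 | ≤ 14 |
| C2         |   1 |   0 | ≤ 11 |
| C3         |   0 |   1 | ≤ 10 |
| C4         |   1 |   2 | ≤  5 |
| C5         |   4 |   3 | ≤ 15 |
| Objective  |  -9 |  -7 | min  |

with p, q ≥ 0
The point (3, 1) satisfies every constraint, so the LP is feasible; the constraints give p ≤ 11 and q ≤ 10, which with p, q ≥ 0 keep the feasible region inside a bounded box. A feasible, bounded LP attains a finite optimum at a vertex.

Feasible with finite optimum z* = -34 at (3, 1).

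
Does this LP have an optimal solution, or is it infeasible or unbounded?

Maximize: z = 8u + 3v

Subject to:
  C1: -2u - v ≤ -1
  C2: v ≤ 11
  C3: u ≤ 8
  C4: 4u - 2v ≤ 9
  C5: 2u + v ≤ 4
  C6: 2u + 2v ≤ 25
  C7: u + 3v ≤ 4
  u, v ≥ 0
The point (2, 0) satisfies every constraint, so the LP is feasible; the constraints give u ≤ 8 and v ≤ 11, which with u, v ≥ 0 keep the feasible region inside a bounded box. A feasible, bounded LP attains a finite optimum at a vertex.

The LP has an optimal solution: (2, 0) with z = 16.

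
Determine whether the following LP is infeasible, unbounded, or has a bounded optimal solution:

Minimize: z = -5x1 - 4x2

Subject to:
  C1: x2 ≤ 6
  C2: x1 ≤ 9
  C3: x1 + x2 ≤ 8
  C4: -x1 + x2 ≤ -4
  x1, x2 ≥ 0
The point (8, 0) satisfies every constraint, so the LP is feasible; the constraints give x1 ≤ 9 and x2 ≤ 6, which with x1, x2 ≥ 0 keep the feasible region inside a bounded box. A feasible, bounded LP attains a finite optimum at a vertex.

Bounded optimum: z* = -40 at (8, 0).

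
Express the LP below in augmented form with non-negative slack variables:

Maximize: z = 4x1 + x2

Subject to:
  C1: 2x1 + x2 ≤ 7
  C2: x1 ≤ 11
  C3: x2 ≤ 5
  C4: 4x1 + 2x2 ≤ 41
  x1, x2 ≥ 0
max z = 4x1 + x2

s.t.
  2x1 + x2 + s1 = 7
  x1 + s2 = 11
  x2 + s3 = 5
  4x1 + 2x2 + s4 = 41
  x1, x2, s1, s2, s3, s4 ≥ 0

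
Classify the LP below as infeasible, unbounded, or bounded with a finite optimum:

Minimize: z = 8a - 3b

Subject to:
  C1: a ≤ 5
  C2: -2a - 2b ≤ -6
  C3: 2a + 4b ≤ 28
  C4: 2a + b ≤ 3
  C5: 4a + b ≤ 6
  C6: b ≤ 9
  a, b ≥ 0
The point (0, 3) satisfies every constraint, so the LP is feasible; the constraints give a ≤ 5 and b ≤ 9, which with a, b ≥ 0 keep the feasible region inside a bounded box. A feasible, bounded LP attains a finite optimum at a vertex.

Evaluating z = 8a - 3b at each vertex:
  (0, 3): z = -9

Feasible with finite optimum z* = -9 at (0, 3).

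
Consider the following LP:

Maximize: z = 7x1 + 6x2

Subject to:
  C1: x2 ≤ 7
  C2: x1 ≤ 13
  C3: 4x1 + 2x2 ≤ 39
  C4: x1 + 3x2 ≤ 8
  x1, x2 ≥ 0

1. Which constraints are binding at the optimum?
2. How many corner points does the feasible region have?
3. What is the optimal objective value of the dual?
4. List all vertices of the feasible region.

1. C4, x2 ≥ 0
2. 3
3. 56 (by strong duality, equal to the primal optimum)
4. (0, 0), (8, 0), (0, 2.667)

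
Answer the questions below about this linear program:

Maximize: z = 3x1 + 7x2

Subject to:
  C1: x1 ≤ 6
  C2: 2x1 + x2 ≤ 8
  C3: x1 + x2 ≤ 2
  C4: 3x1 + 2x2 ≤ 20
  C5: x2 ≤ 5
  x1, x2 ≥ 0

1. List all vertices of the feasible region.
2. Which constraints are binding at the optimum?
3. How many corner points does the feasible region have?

1. (0, 0), (2, 0), (0, 2)
2. C3, x1 ≥ 0
3. 3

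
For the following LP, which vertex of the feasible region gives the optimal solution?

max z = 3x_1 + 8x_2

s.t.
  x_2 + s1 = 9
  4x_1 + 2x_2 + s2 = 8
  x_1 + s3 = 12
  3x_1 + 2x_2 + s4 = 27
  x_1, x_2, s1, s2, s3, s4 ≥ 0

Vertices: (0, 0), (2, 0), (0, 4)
Evaluating z = 3x_1 + 8x_2 at each vertex:
  (0, 0): z = 0
  (2, 0): z = 6
  (0, 4): z = 32

The largest value is z = 32, attained at (0, 4).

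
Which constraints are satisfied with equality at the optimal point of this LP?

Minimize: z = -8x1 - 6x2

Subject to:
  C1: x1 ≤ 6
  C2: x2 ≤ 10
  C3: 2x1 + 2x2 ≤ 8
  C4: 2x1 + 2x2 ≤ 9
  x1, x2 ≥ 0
Optimal: x1 = 4, x2 = 0
Binding: C3, x2 ≥ 0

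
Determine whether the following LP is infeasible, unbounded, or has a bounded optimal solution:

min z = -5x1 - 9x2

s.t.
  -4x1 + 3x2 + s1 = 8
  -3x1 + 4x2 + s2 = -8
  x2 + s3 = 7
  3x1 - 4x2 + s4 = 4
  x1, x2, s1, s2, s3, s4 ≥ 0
The row 3x1 - 4x2 + s4 = 4 with s4 ≥ 0 requires 3x1 - 4x2 ≤ 4, while the row -3x1 + 4x2 + s2 = -8 with s2 ≥ 0 is equivalent to 3x1 - 4x2 ≥ 8. Together they would need 8 ≤ 3x1 - 4x2 ≤ 4, which is impossible since 8 > 4. No point satisfies all constraints.

Infeasible: no point satisfies all constraints simultaneously.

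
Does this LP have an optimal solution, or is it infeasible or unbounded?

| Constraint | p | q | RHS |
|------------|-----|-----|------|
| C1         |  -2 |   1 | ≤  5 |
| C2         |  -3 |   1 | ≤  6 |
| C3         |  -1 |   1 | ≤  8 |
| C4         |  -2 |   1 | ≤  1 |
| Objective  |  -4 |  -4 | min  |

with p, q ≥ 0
Feasible point: (0, 0) satisfies every constraint, so the LP is feasible.
Direction d = (1, 0): for each constraint row a, a·d ≤ 0 —
  (-2)(1) + (1)(0) = -2 ≤ 0
  (-3)(1) + (1)(0) = -3 ≤ 0
  (-1)(1) + (1)(0) = -1 ≤ 0
  (-2)(1) + (1)(0) = -2 ≤ 0
and d ≥ 0, so (0, 0) + t·d stays feasible for every t ≥ 0. Along this ray z = -4p - 4q changes by -4 per unit t, so z → −∞.

Unbounded — the objective can decrease without bound over the feasible region.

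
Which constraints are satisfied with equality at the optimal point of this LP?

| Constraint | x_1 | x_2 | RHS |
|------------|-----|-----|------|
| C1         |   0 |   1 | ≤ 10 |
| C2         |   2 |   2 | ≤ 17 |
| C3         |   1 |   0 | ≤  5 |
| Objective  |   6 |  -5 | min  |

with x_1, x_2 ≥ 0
Optimal: x_1 = 0, x_2 = 8.5
Binding: C2, x_1 ≥ 0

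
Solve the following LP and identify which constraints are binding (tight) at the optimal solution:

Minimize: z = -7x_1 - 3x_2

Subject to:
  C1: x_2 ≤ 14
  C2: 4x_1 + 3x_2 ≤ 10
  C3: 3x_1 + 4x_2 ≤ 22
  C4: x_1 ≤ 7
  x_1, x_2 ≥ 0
Optimal: x_1 = 2.5, x_2 = 0
Binding: C2, x_2 ≥ 0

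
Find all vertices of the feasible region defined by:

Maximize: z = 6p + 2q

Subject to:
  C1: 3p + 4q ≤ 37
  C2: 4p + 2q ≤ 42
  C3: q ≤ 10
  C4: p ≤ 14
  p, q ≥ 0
Each vertex is the intersection of two constraint boundaries that also satisfies all remaining constraints:
  p = 0 and q = 0 → (0, 0)
  4p + 2q = 42 and q = 0 → (10.5, 0)
  3p + 4q = 37 and 4p + 2q = 42 → (9.4, 2.2)
  3p + 4q = 37 and p = 0 → (0, 9.25)

Vertices: (0, 0), (10.5, 0), (9.4, 2.2), (0, 9.25)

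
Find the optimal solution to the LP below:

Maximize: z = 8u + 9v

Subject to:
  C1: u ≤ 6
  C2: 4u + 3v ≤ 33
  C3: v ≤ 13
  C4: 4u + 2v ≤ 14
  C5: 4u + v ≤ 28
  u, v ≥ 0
Each vertex is the intersection of two constraint boundaries that also satisfies all remaining constraints:
  u = 0 and v = 0 → (0, 0)
  4u + 2v = 14 and v = 0 → (3.5, 0)
  4u + 2v = 14 and u = 0 → (0, 7)

Evaluating z = 8u + 9v at each vertex:
  (0, 0): z = 0
  (3.5, 0): z = 28
  (0, 7): z = 63

The maximum is at (0, 7) with z = 63.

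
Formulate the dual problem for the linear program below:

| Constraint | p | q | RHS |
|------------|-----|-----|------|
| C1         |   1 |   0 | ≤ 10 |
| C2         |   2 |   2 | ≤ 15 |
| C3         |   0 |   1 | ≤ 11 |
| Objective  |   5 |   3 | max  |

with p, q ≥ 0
Minimize: z = 10y1 + 15y2 + 11y3

Subject to:
  C1: -y1 - 2y2 ≤ -5
  C2: -2y2 - y3 ≤ -3
  y1, y2, y3 ≥ 0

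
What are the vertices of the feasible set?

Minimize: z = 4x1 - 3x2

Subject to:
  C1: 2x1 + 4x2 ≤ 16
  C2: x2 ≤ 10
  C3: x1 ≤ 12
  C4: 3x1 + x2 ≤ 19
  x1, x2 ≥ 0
Each vertex is the intersection of two constraint boundaries that also satisfies all remaining constraints:
  x1 = 0 and x2 = 0 → (0, 0)
  3x1 + x2 = 19 and x2 = 0 → (6.333, 0)
  2x1 + 4x2 = 16 and 3x1 + x2 = 19 → (6, 1)
  2x1 + 4x2 = 16 and x1 = 0 → (0, 4)

Vertices: (0, 0), (6.333, 0), (6, 1), (0, 4)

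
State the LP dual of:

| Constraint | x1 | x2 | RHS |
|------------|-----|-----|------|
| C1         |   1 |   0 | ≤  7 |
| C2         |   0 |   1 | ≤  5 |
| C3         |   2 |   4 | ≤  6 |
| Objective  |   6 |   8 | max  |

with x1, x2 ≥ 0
Minimize: z = 7y1 + 5y2 + 6y3

Subject to:
  C1: -y1 - 2y3 ≤ -6
  C2: -y2 - 4y3 ≤ -8
  y1, y2, y3 ≥ 0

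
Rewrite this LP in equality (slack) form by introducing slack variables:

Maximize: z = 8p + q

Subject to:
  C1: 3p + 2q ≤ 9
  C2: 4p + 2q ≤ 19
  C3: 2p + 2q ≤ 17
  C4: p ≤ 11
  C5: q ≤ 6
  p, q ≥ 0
max z = 8p + q

s.t.
  3p + 2q + s1 = 9
  4p + 2q + s2 = 19
  2p + 2q + s3 = 17
  p + s4 = 11
  q + s5 = 6
  p, q, s1, s2, s3, s4, s5 ≥ 0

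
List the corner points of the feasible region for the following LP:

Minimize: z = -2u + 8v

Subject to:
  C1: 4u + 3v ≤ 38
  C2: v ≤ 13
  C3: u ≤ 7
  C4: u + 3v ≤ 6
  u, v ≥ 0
Each vertex is the intersection of two constraint boundaries that also satisfies all remaining constraints:
  u = 0 and v = 0 → (0, 0)
  u + 3v = 6 and v = 0 → (6, 0)
  u + 3v = 6 and u = 0 → (0, 2)

Vertices: (0, 0), (6, 0), (0, 2)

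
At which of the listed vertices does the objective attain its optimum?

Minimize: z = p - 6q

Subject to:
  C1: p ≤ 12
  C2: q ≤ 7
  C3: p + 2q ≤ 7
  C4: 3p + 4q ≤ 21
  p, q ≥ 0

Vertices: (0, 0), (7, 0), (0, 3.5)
Evaluating z = p - 6q at each vertex:
  (0, 0): z = 0
  (7, 0): z = 7
  (0, 3.5): z = -21

The smallest value is z = -21, attained at (0, 3.5).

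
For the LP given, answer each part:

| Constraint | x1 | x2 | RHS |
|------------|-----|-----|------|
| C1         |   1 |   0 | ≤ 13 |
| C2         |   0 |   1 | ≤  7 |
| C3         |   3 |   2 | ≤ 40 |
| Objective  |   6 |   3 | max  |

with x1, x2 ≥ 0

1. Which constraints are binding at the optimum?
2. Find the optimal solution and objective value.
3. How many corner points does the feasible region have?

1. C1, C3
2. x1 = 13, x2 = 0.5, z = 79.5
3. 5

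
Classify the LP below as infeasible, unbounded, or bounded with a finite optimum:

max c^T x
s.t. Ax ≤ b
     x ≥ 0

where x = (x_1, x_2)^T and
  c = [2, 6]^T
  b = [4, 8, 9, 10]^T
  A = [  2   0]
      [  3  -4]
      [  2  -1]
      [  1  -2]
Feasible point: (0, 0) satisfies every constraint, so the LP is feasible.
Direction d = (0, 1): for each constraint row a, a·d ≤ 0 —
  (2)(0) + (0)(1) = 0 ≤ 0
  (3)(0) + (-4)(1) = -4 ≤ 0
  (2)(0) + (-1)(1) = -1 ≤ 0
  (1)(0) + (-2)(1) = -2 ≤ 0
and d ≥ 0, so (0, 0) + t·d stays feasible for every t ≥ 0. Along this ray z = 2x_1 + 6x_2 changes by 6 per unit t, so z → +∞.

The LP is unbounded; z can be made arbitrarily large.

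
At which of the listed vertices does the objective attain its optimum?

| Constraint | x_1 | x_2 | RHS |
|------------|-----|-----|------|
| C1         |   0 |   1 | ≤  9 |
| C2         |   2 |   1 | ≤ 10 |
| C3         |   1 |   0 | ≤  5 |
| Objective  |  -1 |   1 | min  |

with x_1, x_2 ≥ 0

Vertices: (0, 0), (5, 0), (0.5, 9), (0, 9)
Evaluating z = -x_1 + x_2 at each vertex:
  (0, 0): z = 0
  (5, 0): z = -5
  (0.5, 9): z = 8.5
  (0, 9): z = 9

The smallest value is z = -5, attained at (5, 0).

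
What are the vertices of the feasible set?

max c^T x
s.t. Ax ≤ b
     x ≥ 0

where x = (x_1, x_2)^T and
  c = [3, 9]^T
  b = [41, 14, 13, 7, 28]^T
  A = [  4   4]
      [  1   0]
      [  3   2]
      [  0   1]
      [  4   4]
Each vertex is the intersection of two constraint boundaries that also satisfies all remaining constraints:
  x_1 = 0 and x_2 = 0 → (0, 0)
  3x_1 + 2x_2 = 13 and x_2 = 0 → (4.333, 0)
  3x_1 + 2x_2 = 13 and x_1 = 0 → (0, 6.5)

Vertices: (0, 0), (4.333, 0), (0, 6.5)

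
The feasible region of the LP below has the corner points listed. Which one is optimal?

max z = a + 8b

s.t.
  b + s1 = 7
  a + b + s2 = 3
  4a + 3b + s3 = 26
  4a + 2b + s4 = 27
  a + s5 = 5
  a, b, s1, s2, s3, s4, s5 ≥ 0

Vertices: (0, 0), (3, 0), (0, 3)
Evaluating z = a + 8b at each vertex:
  (0, 0): z = 0
  (3, 0): z = 3
  (0, 3): z = 24

The largest value is z = 24, attained at (0, 3).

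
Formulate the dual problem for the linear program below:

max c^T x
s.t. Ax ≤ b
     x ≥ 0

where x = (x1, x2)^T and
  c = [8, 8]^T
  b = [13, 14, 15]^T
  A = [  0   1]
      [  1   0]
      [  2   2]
Minimize: z = 13y1 + 14y2 + 15y3

Subject to:
  C1: -y2 - 2y3 ≤ -8
  C2: -y1 - 2y3 ≤ -8
  y1, y2, y3 ≥ 0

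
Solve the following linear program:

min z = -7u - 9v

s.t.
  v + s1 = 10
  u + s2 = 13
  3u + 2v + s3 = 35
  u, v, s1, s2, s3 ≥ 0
u = 5, v = 10, z = -125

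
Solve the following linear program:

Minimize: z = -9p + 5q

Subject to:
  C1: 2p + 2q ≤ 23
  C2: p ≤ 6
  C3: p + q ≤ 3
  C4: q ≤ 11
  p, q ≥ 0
p = 3, q = 0, z = -27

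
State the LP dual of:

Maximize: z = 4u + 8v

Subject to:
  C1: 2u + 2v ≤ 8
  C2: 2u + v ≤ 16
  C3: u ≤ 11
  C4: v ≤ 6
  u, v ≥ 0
Minimize: z = 8y1 + 16y2 + 11y3 + 6y4

Subject to:
  C1: -2y1 - 2y2 - y3 ≤ -4
  C2: -2y1 - y2 - y4 ≤ -8
  y1, y2, y3, y4 ≥ 0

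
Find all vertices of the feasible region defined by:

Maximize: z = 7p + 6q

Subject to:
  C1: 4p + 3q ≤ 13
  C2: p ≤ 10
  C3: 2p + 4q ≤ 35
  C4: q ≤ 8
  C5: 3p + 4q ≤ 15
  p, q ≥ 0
Each vertex is the intersection of two constraint boundaries that also satisfies all remaining constraints:
  p = 0 and q = 0 → (0, 0)
  4p + 3q = 13 and q = 0 → (3.25, 0)
  4p + 3q = 13 and 3p + 4q = 15 → (1, 3)
  3p + 4q = 15 and p = 0 → (0, 3.75)

Vertices: (0, 0), (3.25, 0), (1, 3), (0, 3.75)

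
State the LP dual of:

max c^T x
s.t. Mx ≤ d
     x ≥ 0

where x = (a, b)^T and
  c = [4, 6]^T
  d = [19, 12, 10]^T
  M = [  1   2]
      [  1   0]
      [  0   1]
Minimize: z = 19y1 + 12y2 + 10y3

Subject to:
  C1: -y1 - y2 ≤ -4
  C2: -2y1 - y3 ≤ -6
  y1, y2, y3 ≥ 0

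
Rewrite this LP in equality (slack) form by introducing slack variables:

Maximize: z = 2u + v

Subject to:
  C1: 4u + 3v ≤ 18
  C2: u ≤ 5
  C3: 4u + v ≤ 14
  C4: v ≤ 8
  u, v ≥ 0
max z = 2u + v

s.t.
  4u + 3v + s1 = 18
  u + s2 = 5
  4u + v + s3 = 14
  v + s4 = 8
  u, v, s1, s2, s3, s4 ≥ 0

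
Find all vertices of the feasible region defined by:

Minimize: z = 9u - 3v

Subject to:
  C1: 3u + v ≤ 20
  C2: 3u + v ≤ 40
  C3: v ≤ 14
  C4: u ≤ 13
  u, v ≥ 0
Each vertex is the intersection of two constraint boundaries that also satisfies all remaining constraints:
  u = 0 and v = 0 → (0, 0)
  3u + v = 20 and v = 0 → (6.667, 0)
  3u + v = 20 and v = 14 → (2, 14)
  v = 14 and u = 0 → (0, 14)

Vertices: (0, 0), (6.667, 0), (2, 14), (0, 14)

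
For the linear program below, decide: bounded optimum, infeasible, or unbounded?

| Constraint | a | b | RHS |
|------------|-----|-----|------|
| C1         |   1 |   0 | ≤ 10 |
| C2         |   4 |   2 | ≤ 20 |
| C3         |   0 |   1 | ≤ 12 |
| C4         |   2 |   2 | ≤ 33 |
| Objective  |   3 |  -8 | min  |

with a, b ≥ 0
The point (0, 10) satisfies every constraint, so the LP is feasible; the constraints give a ≤ 10 and b ≤ 12, which with a, b ≥ 0 keep the feasible region inside a bounded box. A feasible, bounded LP attains a finite optimum at a vertex.

Feasible with finite optimum z* = -80 at (0, 10).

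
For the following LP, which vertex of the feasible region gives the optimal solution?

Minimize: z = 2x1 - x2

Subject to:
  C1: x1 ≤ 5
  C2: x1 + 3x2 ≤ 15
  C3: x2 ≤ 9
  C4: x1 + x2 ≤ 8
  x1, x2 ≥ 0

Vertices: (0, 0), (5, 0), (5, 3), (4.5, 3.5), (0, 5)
Evaluating z = 2x1 - x2 at each vertex:
  (0, 0): z = 0
  (5, 0): z = 10
  (5, 3): z = 7
  (4.5, 3.5): z = 5.5
  (0, 5): z = -5

The smallest value is z = -5, attained at (0, 5).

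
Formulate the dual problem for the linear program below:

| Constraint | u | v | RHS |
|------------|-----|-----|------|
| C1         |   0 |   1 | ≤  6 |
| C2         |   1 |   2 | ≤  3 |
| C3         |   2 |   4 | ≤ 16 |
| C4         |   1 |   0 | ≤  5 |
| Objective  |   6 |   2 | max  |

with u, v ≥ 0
Minimize: z = 6y1 + 3y2 + 16y3 + 5y4

Subject to:
  C1: -y2 - 2y3 - y4 ≤ -6
  C2: -y1 - 2y2 - 4y3 ≤ -2
  y1, y2, y3, y4 ≥ 0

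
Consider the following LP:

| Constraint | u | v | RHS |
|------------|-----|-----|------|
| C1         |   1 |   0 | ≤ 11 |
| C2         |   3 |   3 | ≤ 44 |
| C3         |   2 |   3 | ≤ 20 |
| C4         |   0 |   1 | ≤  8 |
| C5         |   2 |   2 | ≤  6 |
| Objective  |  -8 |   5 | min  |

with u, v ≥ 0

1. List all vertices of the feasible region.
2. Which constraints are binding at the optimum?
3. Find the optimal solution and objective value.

1. (0, 0), (3, 0), (0, 3)
2. C5, v ≥ 0
3. u = 3, v = 0, z = -24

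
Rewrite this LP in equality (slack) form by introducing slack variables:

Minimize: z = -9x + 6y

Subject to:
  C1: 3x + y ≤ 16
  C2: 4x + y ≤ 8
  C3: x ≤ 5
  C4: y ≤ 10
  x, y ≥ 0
min z = -9x + 6y

s.t.
  3x + y + s1 = 16
  4x + y + s2 = 8
  x + s3 = 5
  y + s4 = 10
  x, y, s1, s2, s3, s4 ≥ 0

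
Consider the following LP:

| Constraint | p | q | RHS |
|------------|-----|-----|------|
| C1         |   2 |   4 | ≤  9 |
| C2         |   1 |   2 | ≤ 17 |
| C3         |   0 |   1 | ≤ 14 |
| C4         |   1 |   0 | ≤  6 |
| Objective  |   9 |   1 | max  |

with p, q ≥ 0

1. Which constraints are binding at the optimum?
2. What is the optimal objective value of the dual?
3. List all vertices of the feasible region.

1. C1, q ≥ 0
2. 40.5 (by strong duality, equal to the primal optimum)
3. (0, 0), (4.5, 0), (0, 2.25)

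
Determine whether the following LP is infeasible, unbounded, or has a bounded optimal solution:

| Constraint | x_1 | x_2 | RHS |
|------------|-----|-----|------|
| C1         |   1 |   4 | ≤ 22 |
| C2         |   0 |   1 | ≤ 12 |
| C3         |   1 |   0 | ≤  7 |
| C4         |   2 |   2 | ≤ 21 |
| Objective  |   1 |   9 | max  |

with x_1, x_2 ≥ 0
The point (0, 5.5) satisfies every constraint, so the LP is feasible; the constraints give x_1 ≤ 7 and x_2 ≤ 12, which with x_1, x_2 ≥ 0 keep the feasible region inside a bounded box. A feasible, bounded LP attains a finite optimum at a vertex.

Evaluating z = x_1 + 9x_2 at each vertex:
  (0, 0): z = 0
  (7, 0): z = 7
  (7, 3.5): z = 38.5
  (6.667, 3.833): z = 41.17
  (0, 5.5): z = 49.5

Feasible with finite optimum z* = 49.5 at (0, 5.5).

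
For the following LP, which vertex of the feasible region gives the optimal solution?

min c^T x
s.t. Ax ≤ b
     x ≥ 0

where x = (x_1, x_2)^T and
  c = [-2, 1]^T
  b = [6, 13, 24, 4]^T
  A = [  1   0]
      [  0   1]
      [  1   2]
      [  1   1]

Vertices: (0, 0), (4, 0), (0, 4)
(4, 0) with z = -8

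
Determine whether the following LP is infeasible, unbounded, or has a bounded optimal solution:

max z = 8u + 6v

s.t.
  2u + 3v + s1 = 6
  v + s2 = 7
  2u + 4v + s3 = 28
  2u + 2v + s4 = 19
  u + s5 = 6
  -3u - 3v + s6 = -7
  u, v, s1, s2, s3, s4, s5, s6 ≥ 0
The point (3, 0) satisfies every constraint, so the LP is feasible; the constraints give u ≤ 6 and v ≤ 7, which with u, v ≥ 0 keep the feasible region inside a bounded box. A feasible, bounded LP attains a finite optimum at a vertex.

Evaluating z = 8u + 6v at each vertex:
  (2.333, 0): z = 18.67
  (3, 0): z = 24
  (1, 1.333): z = 16

The LP has an optimal solution: (3, 0) with z = 24.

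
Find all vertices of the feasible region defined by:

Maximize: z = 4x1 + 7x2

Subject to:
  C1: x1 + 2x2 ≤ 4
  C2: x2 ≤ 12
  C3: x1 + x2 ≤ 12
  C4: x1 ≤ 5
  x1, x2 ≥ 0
Each vertex is the intersection of two constraint boundaries that also satisfies all remaining constraints:
  x1 = 0 and x2 = 0 → (0, 0)
  x1 + 2x2 = 4 and x2 = 0 → (4, 0)
  x1 + 2x2 = 4 and x1 = 0 → (0, 2)

Vertices: (0, 0), (4, 0), (0, 2)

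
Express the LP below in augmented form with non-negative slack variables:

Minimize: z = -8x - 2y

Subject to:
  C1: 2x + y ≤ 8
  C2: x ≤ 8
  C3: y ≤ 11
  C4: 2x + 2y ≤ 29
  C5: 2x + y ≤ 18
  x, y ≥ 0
min z = -8x - 2y

s.t.
  2x + y + s1 = 8
  x + s2 = 8
  y + s3 = 11
  2x + 2y + s4 = 29
  2x + y + s5 = 18
  x, y, s1, s2, s3, s4, s5 ≥ 0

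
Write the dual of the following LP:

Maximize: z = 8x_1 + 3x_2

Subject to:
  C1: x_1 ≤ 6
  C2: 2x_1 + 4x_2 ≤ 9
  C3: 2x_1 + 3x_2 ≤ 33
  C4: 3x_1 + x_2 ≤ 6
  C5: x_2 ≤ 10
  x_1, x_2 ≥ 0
Minimize: z = 6y1 + 9y2 + 33y3 + 6y4 + 10y5

Subject to:
  C1: -y1 - 2y2 - 2y3 - 3y4 ≤ -8
  C2: -4y2 - 3y3 - y4 - y5 ≤ -3
  y1, y2, y3, y4, y5 ≥ 0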